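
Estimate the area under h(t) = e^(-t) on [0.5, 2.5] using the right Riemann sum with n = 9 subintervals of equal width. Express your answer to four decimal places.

Δt = (2.5 − 0.5)/9 = 2/9.
Right endpoints: 13/18, 17/18, 7/6, 25/18, 29/18, 11/6, 37/18, 41/18, 2.5.
h(13/18) ≈ 0.4857, h(17/18) ≈ 0.3889, h(7/6) ≈ 0.3114, h(25/18) ≈ 0.2494, h(29/18) ≈ 0.1997, h(11/6) ≈ 0.1599, h(37/18) ≈ 0.1280, h(41/18) ≈ 0.1025, h(2.5) ≈ 0.0821.
Sum = Δt · [h(13/18) + h(17/18) + h(7/6) + ...].
Sum ≈ 0.4683.

0.4683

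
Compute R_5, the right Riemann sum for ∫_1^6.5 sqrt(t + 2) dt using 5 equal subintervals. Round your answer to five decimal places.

13.69604

Δt = (6.5 − 1)/5 = 1.1.
Right endpoints: 2.1, 3.2, 4.3, 5.4, 6.5.
f(2.1) ≈ 2.02485, f(3.2) ≈ 2.28035, f(4.3) ≈ 2.50998, f(5.4) ≈ 2.72029, f(6.5) ≈ 2.91548.
Sum = Δt · [f(2.1) + f(3.2) + f(4.3) + f(5.4) + f(6.5)].
Sum ≈ 13.69604.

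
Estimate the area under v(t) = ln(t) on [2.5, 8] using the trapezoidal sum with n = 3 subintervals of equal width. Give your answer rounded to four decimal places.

Δt = (8 − 2.5)/3 = 11/6.
v(2.5) ≈ 0.9163, v(13/3) ≈ 1.4663, v(37/6) ≈ 1.8192, v(8) ≈ 2.0794.
T_3 = (Δt/2)·[v(t_0) + 2v(t_1) + 2v(t_2) + v(t_3)].
Sum ≈ 8.7695.

8.7695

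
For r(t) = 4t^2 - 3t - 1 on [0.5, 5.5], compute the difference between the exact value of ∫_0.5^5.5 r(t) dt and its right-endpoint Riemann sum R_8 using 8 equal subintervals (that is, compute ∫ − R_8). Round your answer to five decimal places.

Exact integral: ∫_0.5^5.5 r(t) dt ≈ 171.6666667.
R_8 = 205.78125.
Error ≈ 171.6666667 − 205.78125 ≈ -34.11458.

-34.11458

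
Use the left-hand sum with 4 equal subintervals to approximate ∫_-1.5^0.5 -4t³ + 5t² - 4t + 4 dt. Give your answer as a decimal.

31.75

Δt = (0.5 − (-1.5))/4 = 0.5.
Left endpoints: -1.5, -1, -0.5, 0.
f(-1.5) = 34.75, f(-1) = 17, f(-0.5) = 7.75, f(0) = 4.
Sum = Δt · [f(-1.5) + f(-1) + f(-0.5) + f(0)].
Sum = 31.75.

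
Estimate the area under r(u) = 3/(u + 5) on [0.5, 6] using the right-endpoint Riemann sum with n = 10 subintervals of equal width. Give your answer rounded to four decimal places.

Δu = (6 − 0.5)/10 = 0.55.
Right endpoints: 1.05, 1.6, 2.15, 2.7, 3.25, 3.8, 4.35, 4.9, 5.45, 6.
r(1.05) = 60/121, r(1.6) = 5/11, r(2.15) = 60/143, r(2.7) = 30/77, r(3.25) = 4/11, r(3.8) = 15/44, r(4.35) = 60/187, r(4.9) = 10/33, r(5.45) = 60/209, r(6) = 3/11.
Sum = Δu · [r(1.05) + r(1.6) + r(2.15) + ...].
Sum ≈ 2.0063.

2.0063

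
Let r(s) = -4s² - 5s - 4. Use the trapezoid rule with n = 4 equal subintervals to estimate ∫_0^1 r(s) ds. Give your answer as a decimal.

Δs = (1 − 0)/4 = 0.25.
r(0) = -4, r(0.25) = -5.5, r(0.5) = -7.5, r(0.75) = -10, r(1) = -13.
T_4 = (Δs/2)·[r(s_0) + 2r(s_1) + 2r(s_2) + 2r(s_3) + r(s_4)].
Sum = -7.875.

-7.875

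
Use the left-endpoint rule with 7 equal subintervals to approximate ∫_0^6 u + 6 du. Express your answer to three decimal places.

51.429

Δu = (6 − 0)/7 = 6/7.
Left endpoints: 0, 6/7, 12/7, 18/7, 24/7, 30/7, 36/7.
f(0) = 6, f(6/7) = 48/7, f(12/7) = 54/7, f(18/7) = 60/7, f(24/7) = 66/7, f(30/7) = 72/7, f(36/7) = 78/7.
Sum = Δu · [f(0) + f(6/7) + f(12/7) + ...].
Sum ≈ 51.429.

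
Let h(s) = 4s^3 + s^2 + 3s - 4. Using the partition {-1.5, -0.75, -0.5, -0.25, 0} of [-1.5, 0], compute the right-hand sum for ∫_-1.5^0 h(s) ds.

Subinterval widths: 0.75, 0.25, 0.25, 0.25.
Right endpoints: -0.75, -0.5, -0.25, 0.
h(-0.75) = -7.375, h(-0.5) = -5.75, h(-0.25) = -4.75, h(0) = -4.
Sum = Σ Δs_i · h(s_i).
Sum = -9.15625.

-9.15625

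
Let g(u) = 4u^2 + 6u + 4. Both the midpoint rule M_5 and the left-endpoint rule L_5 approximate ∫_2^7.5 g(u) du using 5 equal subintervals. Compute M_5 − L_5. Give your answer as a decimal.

126.445

M_5 = 728.365.
L_5 = 601.92.
M_5 − L_5 = 126.445.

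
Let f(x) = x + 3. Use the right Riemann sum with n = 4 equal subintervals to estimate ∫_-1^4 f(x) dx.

Δx = (4 − (-1))/4 = 1.25.
Right endpoints: 0.25, 1.5, 2.75, 4.
f(0.25) = 3.25, f(1.5) = 4.5, f(2.75) = 5.75, f(4) = 7.
Sum = Δx · [f(0.25) + f(1.5) + f(2.75) + f(4)].
Sum = 25.625.

25.625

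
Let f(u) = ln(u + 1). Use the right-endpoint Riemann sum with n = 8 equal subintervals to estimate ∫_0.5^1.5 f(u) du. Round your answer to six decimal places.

0.714109

Δu = (1.5 − 0.5)/8 = 0.125.
Right endpoints: 0.625, 0.75, 0.875, 1, 1.125, 1.25, 1.375, 1.5.
f(0.625) ≈ 0.485508, f(0.75) ≈ 0.559616, f(0.875) ≈ 0.628609, f(1) ≈ 0.693147, f(1.125) ≈ 0.753772, f(1.25) ≈ 0.810930, f(1.375) ≈ 0.864997, f(1.5) ≈ 0.916291.
Sum = Δu · [f(0.625) + f(0.75) + f(0.875) + ...].
Sum ≈ 0.714109.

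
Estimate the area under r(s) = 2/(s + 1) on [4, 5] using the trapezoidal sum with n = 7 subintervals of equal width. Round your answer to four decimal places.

0.3647

Δs = (5 − 4)/7 = 1/7.
r(4) = 0.4, r(29/7) = 7/18, r(30/7) = 14/37, r(31/7) = 7/19, r(32/7) = 14/39, r(33/7) = 0.35, r(34/7) = 14/41, r(5) = 1/3.
T_7 = (Δs/2)·[r(s_0) + 2r(s_1) + ... + 2r(s_{6}) + r(s_7)].
Sum ≈ 0.3647.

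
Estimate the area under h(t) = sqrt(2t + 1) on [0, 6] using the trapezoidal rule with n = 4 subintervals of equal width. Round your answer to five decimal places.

Δt = (6 − 0)/4 = 1.5.
h(0) ≈ 1.00000, h(1.5) ≈ 2.00000, h(3) ≈ 2.64575, h(4.5) ≈ 3.16228, h(6) ≈ 3.60555.
T_4 = (Δt/2)·[h(t_0) + 2h(t_1) + 2h(t_2) + 2h(t_3) + h(t_4)].
Sum ≈ 15.16621.

15.16621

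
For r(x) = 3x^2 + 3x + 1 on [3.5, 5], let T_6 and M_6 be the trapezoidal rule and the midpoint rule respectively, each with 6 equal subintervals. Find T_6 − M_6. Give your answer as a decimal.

0.0703125

T_6 = 102.796875.
M_6 = 102.7265625.
T_6 − M_6 = 0.0703125.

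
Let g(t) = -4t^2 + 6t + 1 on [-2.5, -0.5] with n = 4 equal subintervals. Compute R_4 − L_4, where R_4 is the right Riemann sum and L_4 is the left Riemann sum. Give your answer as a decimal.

18

R_4 = -28.
L_4 = -46.
R_4 − L_4 = 18.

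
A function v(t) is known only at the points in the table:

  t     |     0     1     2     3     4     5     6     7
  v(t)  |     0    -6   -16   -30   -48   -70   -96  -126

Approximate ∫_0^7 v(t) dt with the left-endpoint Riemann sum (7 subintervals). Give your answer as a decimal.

Δt = 1.
Sum = 1·[0 + (-6) + (-16) + (-30) + (-48) + (-70) + (-96)] = -266.

-266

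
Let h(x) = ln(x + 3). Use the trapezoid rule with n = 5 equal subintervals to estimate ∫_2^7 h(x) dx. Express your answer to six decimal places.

Δx = (7 − 2)/5 = 1.
h(2) ≈ 1.609438, h(3) ≈ 1.791759, h(4) ≈ 1.945910, h(5) ≈ 2.079442, h(6) ≈ 2.197225, h(7) ≈ 2.302585.
T_5 = (Δx/2)·[h(x_0) + 2h(x_1) + ... + 2h(x_{4}) + h(x_5)].
Sum ≈ 9.970347.

9.970347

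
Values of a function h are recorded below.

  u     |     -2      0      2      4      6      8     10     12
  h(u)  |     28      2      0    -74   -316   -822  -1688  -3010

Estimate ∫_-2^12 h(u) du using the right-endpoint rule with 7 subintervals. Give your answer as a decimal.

-11816

Δu = 2.
Sum = 2·[2 + 0 + (-74) + (-316) + (-822) + (-1688) + (-3010)] = -11816.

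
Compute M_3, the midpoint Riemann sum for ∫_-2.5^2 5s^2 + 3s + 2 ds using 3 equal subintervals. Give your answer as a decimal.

Δs = (2 − (-2.5))/3 = 1.5.
Midpoints: -1.75, -0.25, 1.25.
f(-1.75) = 12.0625, f(-0.25) = 1.5625, f(1.25) = 13.5625.
Sum = Δs · [f(-1.75) + f(-0.25) + f(1.25)].
Sum = 40.78125.

40.78125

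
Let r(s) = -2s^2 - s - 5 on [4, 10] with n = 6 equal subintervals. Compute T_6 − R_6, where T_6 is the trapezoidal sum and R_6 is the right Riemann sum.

87

T_6 = -698.
R_6 = -785.
T_6 − R_6 = 87.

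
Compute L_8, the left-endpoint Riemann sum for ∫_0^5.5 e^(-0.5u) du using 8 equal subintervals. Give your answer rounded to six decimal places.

Δu = (5.5 − 0)/8 = 0.6875.
Left endpoints: 0, 0.6875, 1.375, 2.0625, 2.75, 3.4375, 4.125, 4.8125.
f(0) ≈ 1.000000, f(0.6875) ≈ 0.709106, f(1.375) ≈ 0.502832, f(2.0625) ≈ 0.356561, f(2.75) ≈ 0.252840, f(3.4375) ≈ 0.179290, f(4.125) ≈ 0.127136, f(4.8125) ≈ 0.090153.
Sum = Δu · [f(0) + f(0.6875) + f(1.375) + ...].
Sum ≈ 2.212318.

2.212318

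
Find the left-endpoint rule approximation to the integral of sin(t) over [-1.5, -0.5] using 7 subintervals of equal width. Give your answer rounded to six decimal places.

Δt = (-0.5 − (-1.5))/7 = 1/7.
Left endpoints: -1.5, -19/14, -17/14, -15/14, -13/14, -11/14, -9/14.
f(-1.5) ≈ -0.997495, f(-19/14) ≈ -0.977263, f(-17/14) ≈ -0.937120, f(-15/14) ≈ -0.877886, f(-13/14) ≈ -0.800765, f(-11/14) ≈ -0.707330, f(-9/14) ≈ -0.599485.
Sum = Δt · [f(-1.5) + f(-19/14) + f(-17/14) + ...].
Sum ≈ -0.842478.

-0.842478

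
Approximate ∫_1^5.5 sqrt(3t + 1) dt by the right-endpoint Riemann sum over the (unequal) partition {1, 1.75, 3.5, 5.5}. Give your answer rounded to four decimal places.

Subinterval widths: 0.75, 1.75, 2.
Right endpoints: 1.75, 3.5, 5.5.
f(1.75) ≈ 2.5000, f(3.5) ≈ 3.3912, f(5.5) ≈ 4.1833.
Sum = Σ Δt_i · f(t_i).
Sum ≈ 16.1761.

16.1761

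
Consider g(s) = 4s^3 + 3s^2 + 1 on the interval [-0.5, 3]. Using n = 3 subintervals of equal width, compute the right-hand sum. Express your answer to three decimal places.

204.458

Δs = (3 − (-0.5))/3 = 7/6.
Right endpoints: 2/3, 11/6, 3.
g(2/3) = 95/27, g(11/6) = 3859/108, g(3) = 136.
Sum = Δs · [g(2/3) + g(11/6) + g(3)].
Sum ≈ 204.458.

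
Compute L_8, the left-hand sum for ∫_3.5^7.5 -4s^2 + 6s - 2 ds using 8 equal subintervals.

-344

Δs = (7.5 − 3.5)/8 = 0.5.
Left endpoints: 3.5, 4, 4.5, 5, 5.5, 6, 6.5, 7.
f(3.5) = -30, f(4) = -42, f(4.5) = -56, f(5) = -72, f(5.5) = -90, f(6) = -110, f(6.5) = -132, f(7) = -156.
Sum = Δs · [f(3.5) + f(4) + f(4.5) + ...].
Sum = -344.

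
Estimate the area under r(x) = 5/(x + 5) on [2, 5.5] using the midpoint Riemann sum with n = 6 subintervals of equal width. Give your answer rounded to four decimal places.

2.0265

Δx = (5.5 − 2)/6 = 7/12.
Midpoints: 55/24, 2.875, 83/24, 97/24, 4.625, 125/24.
r(55/24) = 24/35, r(2.875) = 40/63, r(83/24) = 120/203, r(97/24) = 120/217, r(4.625) = 40/77, r(125/24) = 24/49.
Sum = Δx · [r(55/24) + r(2.875) + r(83/24) + ...].
Sum ≈ 2.0265.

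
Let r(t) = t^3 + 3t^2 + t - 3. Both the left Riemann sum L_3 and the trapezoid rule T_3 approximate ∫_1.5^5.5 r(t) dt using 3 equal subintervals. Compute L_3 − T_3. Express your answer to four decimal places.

-167.3333

L_3 ≈ 241.166667.
T_3 = 408.5.
L_3 − T_3 ≈ -167.3333.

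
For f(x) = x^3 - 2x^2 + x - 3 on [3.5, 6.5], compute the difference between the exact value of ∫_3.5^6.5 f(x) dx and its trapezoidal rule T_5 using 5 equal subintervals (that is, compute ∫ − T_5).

Exact integral: ∫_3.5^6.5 f(x) dx = 260.25.
T_5 = 262.59.
Error = 260.25 − 262.59 = -2.34.

-2.34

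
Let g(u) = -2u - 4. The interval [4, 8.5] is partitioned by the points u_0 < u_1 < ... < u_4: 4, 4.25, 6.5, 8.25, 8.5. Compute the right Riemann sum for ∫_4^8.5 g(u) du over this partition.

-82.5

Subinterval widths: 0.25, 2.25, 1.75, 0.25.
Right endpoints: 4.25, 6.5, 8.25, 8.5.
g(4.25) = -12.5, g(6.5) = -17, g(8.25) = -20.5, g(8.5) = -21.
Sum = Σ Δu_i · g(u_i).
Sum = -82.5.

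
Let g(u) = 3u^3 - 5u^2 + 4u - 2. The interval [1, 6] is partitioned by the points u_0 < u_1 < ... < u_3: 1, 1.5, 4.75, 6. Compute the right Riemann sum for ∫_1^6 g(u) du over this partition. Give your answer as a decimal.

Subinterval widths: 0.5, 3.25, 1.25.
Right endpoints: 1.5, 4.75, 6.
g(1.5) = 2.875, g(4.75) = 225.703125, g(6) = 490.
Sum = Σ Δu_i · g(u_i).
Sum = 1347.47265625.

1347.47265625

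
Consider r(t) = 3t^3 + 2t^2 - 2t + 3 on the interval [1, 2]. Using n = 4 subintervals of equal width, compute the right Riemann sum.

19.203125

Δt = (2 − 1)/4 = 0.25.
Right endpoints: 1.25, 1.5, 1.75, 2.
r(1.25) = 9.484375, r(1.5) = 14.625, r(1.75) = 21.703125, r(2) = 31.
Sum = Δt · [r(1.25) + r(1.5) + r(1.75) + r(2)].
Sum = 19.203125.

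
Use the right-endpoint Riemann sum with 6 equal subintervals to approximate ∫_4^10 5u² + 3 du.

1793

Δu = (10 − 4)/6 = 1.
Right endpoints: 5, 6, 7, 8, 9, 10.
f(5) = 128, f(6) = 183, f(7) = 248, f(8) = 323, f(9) = 408, f(10) = 503.
Sum = Δu · [f(5) + f(6) + f(7) + ...].
Sum = 1793.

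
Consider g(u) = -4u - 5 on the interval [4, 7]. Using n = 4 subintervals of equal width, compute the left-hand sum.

-76.5

Δu = (7 − 4)/4 = 0.75.
Left endpoints: 4, 4.75, 5.5, 6.25.
g(4) = -21, g(4.75) = -24, g(5.5) = -27, g(6.25) = -30.
Sum = Δu · [g(4) + g(4.75) + g(5.5) + g(6.25)].
Sum = -76.5.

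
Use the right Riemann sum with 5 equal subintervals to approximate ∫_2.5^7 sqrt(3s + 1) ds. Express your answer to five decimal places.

18.20953

Δs = (7 − 2.5)/5 = 0.9.
Right endpoints: 3.4, 4.3, 5.2, 6.1, 7.
f(3.4) ≈ 3.34664, f(4.3) ≈ 3.72827, f(5.2) ≈ 4.07431, f(6.1) ≈ 4.39318, f(7) ≈ 4.69042.
Sum = Δs · [f(3.4) + f(4.3) + f(5.2) + f(6.1) + f(7)].
Sum ≈ 18.20953.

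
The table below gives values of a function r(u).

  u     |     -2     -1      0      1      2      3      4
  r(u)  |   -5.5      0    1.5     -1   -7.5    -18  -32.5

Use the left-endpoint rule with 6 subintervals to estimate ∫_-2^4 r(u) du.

-30.5

Δu = 1.
Sum = 1·[(-5.5) + 0 + 1.5 + (-1) + (-7.5) + (-18)] = -30.5.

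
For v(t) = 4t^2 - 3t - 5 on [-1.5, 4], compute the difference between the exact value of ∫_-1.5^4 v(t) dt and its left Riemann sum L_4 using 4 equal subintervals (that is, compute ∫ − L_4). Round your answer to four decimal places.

Exact integral: ∫_-1.5^4 v(t) dt ≈ 41.708333.
L_4 = 22.171875.
Error ≈ 41.708333 − 22.171875 ≈ 19.5365.

19.5365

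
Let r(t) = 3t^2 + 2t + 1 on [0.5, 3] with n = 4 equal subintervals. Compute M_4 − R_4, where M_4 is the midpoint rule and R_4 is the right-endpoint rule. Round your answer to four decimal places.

M_4 ≈ 37.880859.
R_4 = 48.37890625.
M_4 − R_4 ≈ -10.4980.

-10.4980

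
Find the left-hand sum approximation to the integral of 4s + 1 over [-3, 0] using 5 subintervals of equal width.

Δs = (0 − (-3))/5 = 0.6.
Left endpoints: -3, -2.4, -1.8, -1.2, -0.6.
f(-3) = -11, f(-2.4) = -8.6, f(-1.8) = -6.2, f(-1.2) = -3.8, f(-0.6) = -1.4.
Sum = Δs · [f(-3) + f(-2.4) + f(-1.8) + f(-1.2) + f(-0.6)].
Sum = -18.6.

-18.6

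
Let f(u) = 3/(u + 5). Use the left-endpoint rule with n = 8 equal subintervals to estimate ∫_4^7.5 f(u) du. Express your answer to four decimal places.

Δu = (7.5 − 4)/8 = 0.4375.
Left endpoints: 4, 4.4375, 4.875, 5.3125, 5.75, 6.1875, 6.625, 7.0625.
f(4) = 1/3, f(4.4375) = 48/151, f(4.875) = 24/79, f(5.3125) = 16/55, f(5.75) = 12/43, f(6.1875) = 48/179, f(6.625) = 8/31, f(7.0625) = 48/193.
Sum = Δu · [f(4) + f(4.4375) + f(4.875) + ...].
Sum ≈ 1.0062.

1.0062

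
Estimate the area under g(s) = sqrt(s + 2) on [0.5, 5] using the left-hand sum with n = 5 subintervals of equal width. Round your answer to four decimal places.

Δs = (5 − 0.5)/5 = 0.9.
Left endpoints: 0.5, 1.4, 2.3, 3.2, 4.1.
g(0.5) ≈ 1.5811, g(1.4) ≈ 1.8439, g(2.3) ≈ 2.0736, g(3.2) ≈ 2.2804, g(4.1) ≈ 2.4698.
Sum = Δs · [g(0.5) + g(1.4) + g(2.3) + g(3.2) + g(4.1)].
Sum ≈ 9.2240.

9.2240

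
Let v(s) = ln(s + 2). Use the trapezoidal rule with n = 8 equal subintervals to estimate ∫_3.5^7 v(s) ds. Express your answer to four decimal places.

6.8978

Δs = (7 − 3.5)/8 = 0.4375.
v(3.5) ≈ 1.7047, v(3.9375) ≈ 1.7813, v(4.375) ≈ 1.8524, v(4.8125) ≈ 1.9188, v(5.25) ≈ 1.9810, v(5.6875) ≈ 2.0396, v(6.125) ≈ 2.0949, v(6.5625) ≈ 2.1474, v(7) ≈ 2.1972.
T_8 = (Δs/2)·[v(s_0) + 2v(s_1) + ... + 2v(s_{7}) + v(s_8)].
Sum ≈ 6.8978.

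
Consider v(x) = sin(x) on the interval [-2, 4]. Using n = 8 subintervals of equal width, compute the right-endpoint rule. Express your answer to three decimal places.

Δx = (4 − (-2))/8 = 0.75.
Right endpoints: -1.25, -0.5, 0.25, 1, 1.75, 2.5, 3.25, 4.
v(-1.25) ≈ -0.949, v(-0.5) ≈ -0.479, v(0.25) ≈ 0.247, v(1) ≈ 0.841, v(1.75) ≈ 0.984, v(2.5) ≈ 0.598, v(3.25) ≈ -0.108, v(4) ≈ -0.757.
Sum = Δx · [v(-1.25) + v(-0.5) + v(0.25) + ...].
Sum ≈ 0.283.

0.283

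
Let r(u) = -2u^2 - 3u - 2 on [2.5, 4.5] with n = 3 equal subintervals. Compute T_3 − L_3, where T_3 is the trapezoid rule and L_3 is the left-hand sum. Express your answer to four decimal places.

-11.3333

T_3 ≈ -75.629630.
L_3 ≈ -64.296296.
T_3 − L_3 ≈ -11.3333.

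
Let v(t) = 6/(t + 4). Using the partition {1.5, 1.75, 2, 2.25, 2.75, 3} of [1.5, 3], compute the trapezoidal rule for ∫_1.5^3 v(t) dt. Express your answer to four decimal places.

1.4477

Subinterval widths: 0.25, 0.25, 0.25, 0.5, 0.25.
v(1.5) = 12/11, v(1.75) = 24/23, v(2) = 1, v(2.25) = 0.96, v(2.75) = 8/9, v(3) = 6/7.
On each subinterval the trapezoid contributes (Δt_i/2)·[v(t_{i-1}) + v(t_i)].
Sum ≈ 1.4477.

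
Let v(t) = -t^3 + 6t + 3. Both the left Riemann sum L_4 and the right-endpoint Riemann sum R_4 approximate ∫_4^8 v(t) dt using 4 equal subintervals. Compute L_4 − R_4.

L_4 = -604.
R_4 = -1028.
L_4 − R_4 = 424.

424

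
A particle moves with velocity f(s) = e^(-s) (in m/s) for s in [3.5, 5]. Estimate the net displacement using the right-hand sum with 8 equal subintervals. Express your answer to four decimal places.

0.0213

Δs = (5 − 3.5)/8 = 0.1875.
Right endpoints: 3.6875, 3.875, 4.0625, 4.25, 4.4375, 4.625, 4.8125, 5.
f(3.6875) ≈ 0.0250, f(3.875) ≈ 0.0208, f(4.0625) ≈ 0.0172, f(4.25) ≈ 0.0143, f(4.4375) ≈ 0.0118, f(4.625) ≈ 0.0098, f(4.8125) ≈ 0.0081, f(5) ≈ 0.0067.
Sum = Δs · [f(3.6875) + f(3.875) + f(4.0625) + ...].
Sum ≈ 0.0213.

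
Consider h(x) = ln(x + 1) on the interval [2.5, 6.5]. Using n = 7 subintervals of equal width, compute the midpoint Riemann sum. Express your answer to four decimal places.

6.7292

Δx = (6.5 − 2.5)/7 = 4/7.
Midpoints: 39/14, 47/14, 55/14, 4.5, 71/14, 79/14, 87/14.
h(39/14) ≈ 1.3312, h(47/14) ≈ 1.4718, h(55/14) ≈ 1.5950, h(4.5) ≈ 1.7047, h(71/14) ≈ 1.8036, h(79/14) ≈ 1.8935, h(87/14) ≈ 1.9761.
Sum = Δx · [h(39/14) + h(47/14) + h(55/14) + ...].
Sum ≈ 6.7292.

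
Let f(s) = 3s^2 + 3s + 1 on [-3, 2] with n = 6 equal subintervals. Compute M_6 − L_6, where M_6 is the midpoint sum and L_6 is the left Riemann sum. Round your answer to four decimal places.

-2.6042

M_6 ≈ 31.631944.
L_6 ≈ 34.236111.
M_6 − L_6 ≈ -2.6042.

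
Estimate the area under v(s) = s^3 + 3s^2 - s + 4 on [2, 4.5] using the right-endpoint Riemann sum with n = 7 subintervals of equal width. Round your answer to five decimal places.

Δs = (4.5 − 2)/7 = 5/14.
Right endpoints: 33/14, 19/7, 43/14, 24/7, 53/14, 29/7, 4.5.
v(33/14) = 86183/2744, v(19/7) = 14881/343, v(43/14) = 159713/2744, v(24/7) = 26116/343, v(53/14) = 267443/2744, v(29/7) = 42001/343, v(4.5) = 151.375.
Sum = Δs · [v(33/14) + v(19/7) + v(43/14) + ...].
Sum ≈ 207.29592.

207.29592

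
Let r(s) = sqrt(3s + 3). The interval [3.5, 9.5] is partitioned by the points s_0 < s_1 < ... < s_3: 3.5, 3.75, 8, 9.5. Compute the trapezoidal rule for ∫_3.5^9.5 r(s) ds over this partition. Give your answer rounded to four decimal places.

Subinterval widths: 0.25, 4.25, 1.5.
r(3.5) ≈ 3.6742, r(3.75) ≈ 3.7749, r(8) ≈ 5.1962, r(9.5) ≈ 5.6125.
On each subinterval the trapezoid contributes (Δs_i/2)·[r(s_{i-1}) + r(s_i)].
Sum ≈ 28.1011.

28.1011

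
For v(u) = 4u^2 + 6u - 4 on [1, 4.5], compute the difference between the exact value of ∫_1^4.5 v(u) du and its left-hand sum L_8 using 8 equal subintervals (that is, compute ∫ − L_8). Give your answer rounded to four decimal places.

20.9909

Exact integral: ∫_1^4.5 v(u) du ≈ 163.916667.
L_8 = 142.92578125.
Error ≈ 163.916667 − 142.92578125 ≈ 20.9909.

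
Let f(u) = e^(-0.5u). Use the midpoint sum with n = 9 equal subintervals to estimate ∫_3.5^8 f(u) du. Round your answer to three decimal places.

0.310

Δu = (8 − 3.5)/9 = 0.5.
Midpoints: 3.75, 4.25, 4.75, 5.25, 5.75, 6.25, 6.75, 7.25, 7.75.
f(3.75) ≈ 0.153, f(4.25) ≈ 0.119, f(4.75) ≈ 0.093, f(5.25) ≈ 0.072, f(5.75) ≈ 0.056, f(6.25) ≈ 0.044, f(6.75) ≈ 0.034, f(7.25) ≈ 0.027, f(7.75) ≈ 0.021.
Sum = Δu · [f(3.75) + f(4.25) + f(4.75) + ...].
Sum ≈ 0.310.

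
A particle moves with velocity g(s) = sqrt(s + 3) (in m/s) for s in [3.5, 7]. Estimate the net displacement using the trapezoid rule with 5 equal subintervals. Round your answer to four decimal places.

Δs = (7 − 3.5)/5 = 0.7.
g(3.5) ≈ 2.5495, g(4.2) ≈ 2.6833, g(4.9) ≈ 2.8107, g(5.6) ≈ 2.9326, g(6.3) ≈ 3.0496, g(7) ≈ 3.1623.
T_5 = (Δs/2)·[g(s_0) + 2g(s_1) + ... + 2g(s_{4}) + g(s_5)].
Sum ≈ 10.0324.

10.0324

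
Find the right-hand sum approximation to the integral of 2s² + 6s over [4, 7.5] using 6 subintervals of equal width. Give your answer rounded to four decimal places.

389.3345

Δs = (7.5 − 4)/6 = 7/12.
Right endpoints: 55/12, 31/6, 5.75, 19/3, 83/12, 7.5.
f(55/12) = 5005/72, f(31/6) = 1519/18, f(5.75) = 100.625, f(19/3) = 1064/9, f(83/12) = 9877/72, f(7.5) = 157.5.
Sum = Δs · [f(55/12) + f(31/6) + f(5.75) + ...].
Sum ≈ 389.3345.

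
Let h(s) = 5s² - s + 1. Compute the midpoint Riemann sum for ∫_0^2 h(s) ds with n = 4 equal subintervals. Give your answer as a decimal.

13.125

Δs = (2 − 0)/4 = 0.5.
Midpoints: 0.25, 0.75, 1.25, 1.75.
h(0.25) = 1.0625, h(0.75) = 3.0625, h(1.25) = 7.5625, h(1.75) = 14.5625.
Sum = Δs · [h(0.25) + h(0.75) + h(1.25) + h(1.75)].
Sum = 13.125.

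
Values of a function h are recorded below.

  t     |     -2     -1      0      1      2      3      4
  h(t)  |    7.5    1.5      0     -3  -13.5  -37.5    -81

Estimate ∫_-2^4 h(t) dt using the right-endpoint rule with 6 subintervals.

Δt = 1.
Sum = 1·[1.5 + 0 + (-3) + (-13.5) + (-37.5) + (-81)] = -133.5.

-133.5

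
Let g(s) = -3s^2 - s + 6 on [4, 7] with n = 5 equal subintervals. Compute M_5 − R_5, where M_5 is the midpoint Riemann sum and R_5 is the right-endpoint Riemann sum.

M_5 = -277.23.
R_5 = -308.64.
M_5 − R_5 = 31.41.

31.41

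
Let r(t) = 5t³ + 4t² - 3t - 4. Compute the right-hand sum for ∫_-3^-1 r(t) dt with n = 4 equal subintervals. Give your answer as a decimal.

Δt = (-1 − (-3))/4 = 0.5.
Right endpoints: -2.5, -2, -1.5, -1.
r(-2.5) = -49.625, r(-2) = -22, r(-1.5) = -7.375, r(-1) = -2.
Sum = Δt · [r(-2.5) + r(-2) + r(-1.5) + r(-1)].
Sum = -40.5.

-40.5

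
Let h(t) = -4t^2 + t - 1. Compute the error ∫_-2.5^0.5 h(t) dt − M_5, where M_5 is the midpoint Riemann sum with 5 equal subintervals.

Exact integral: ∫_-2.5^0.5 h(t) dt = -27.
M_5 = -26.64.
Error = -27 − (-26.64) = -0.36.

-0.36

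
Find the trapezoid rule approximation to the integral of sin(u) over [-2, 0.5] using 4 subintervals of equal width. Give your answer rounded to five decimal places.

Δu = (0.5 − (-2))/4 = 0.625.
f(-2) ≈ -0.90930, f(-1.375) ≈ -0.98089, f(-0.75) ≈ -0.68164, f(-0.125) ≈ -0.12467, f(0.5) ≈ 0.47943.
T_4 = (Δu/2)·[f(u_0) + 2f(u_1) + 2f(u_2) + 2f(u_3) + f(u_4)].
Sum ≈ -1.25134.

-1.25134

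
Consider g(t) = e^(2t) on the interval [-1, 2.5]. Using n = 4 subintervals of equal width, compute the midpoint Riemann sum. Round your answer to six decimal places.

Δt = (2.5 − (-1))/4 = 0.875.
Midpoints: -0.5625, 0.3125, 1.1875, 2.0625.
g(-0.5625) ≈ 0.324652, g(0.3125) ≈ 1.868246, g(1.1875) ≈ 10.751013, g(2.0625) ≈ 61.867809.
Sum = Δt · [g(-0.5625) + g(0.3125) + g(1.1875) + g(2.0625)].
Sum ≈ 65.460256.

65.460256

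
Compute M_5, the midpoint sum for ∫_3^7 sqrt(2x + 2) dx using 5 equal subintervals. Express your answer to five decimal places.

Δx = (7 − 3)/5 = 0.8.
Midpoints: 3.4, 4.2, 5, 5.8, 6.6.
f(3.4) ≈ 2.96648, f(4.2) ≈ 3.22490, f(5) ≈ 3.46410, f(5.8) ≈ 3.68782, f(6.6) ≈ 3.89872.
Sum = Δx · [f(3.4) + f(4.2) + f(5) + f(5.8) + f(6.6)].
Sum ≈ 13.79362.

13.79362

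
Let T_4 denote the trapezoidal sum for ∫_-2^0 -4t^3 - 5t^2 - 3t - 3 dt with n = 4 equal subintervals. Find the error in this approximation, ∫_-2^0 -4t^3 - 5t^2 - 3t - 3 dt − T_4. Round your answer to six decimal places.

-0.583333

Exact integral: ∫_-2^0 f(t) dt ≈ 2.66666667.
T_4 = 3.25.
Error ≈ 2.66666667 − 3.25 ≈ -0.583333.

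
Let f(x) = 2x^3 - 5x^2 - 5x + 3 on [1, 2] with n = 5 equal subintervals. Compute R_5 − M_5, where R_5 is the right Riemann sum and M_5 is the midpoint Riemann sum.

R_5 = -9.24.
M_5 = -8.68.
R_5 − M_5 = -0.56.

-0.56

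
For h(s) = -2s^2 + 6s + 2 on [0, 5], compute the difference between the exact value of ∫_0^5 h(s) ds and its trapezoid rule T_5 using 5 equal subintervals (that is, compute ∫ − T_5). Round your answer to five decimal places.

1.66667

Exact integral: ∫_0^5 h(s) ds ≈ 1.6666667.
T_5 = 0.
Error ≈ 1.6666667 − 0 ≈ 1.66667.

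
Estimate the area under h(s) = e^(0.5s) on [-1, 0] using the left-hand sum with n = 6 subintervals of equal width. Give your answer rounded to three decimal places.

Δs = (0 − (-1))/6 = 1/6.
Left endpoints: -1, -5/6, -2/3, -0.5, -1/3, -1/6.
h(-1) ≈ 0.607, h(-5/6) ≈ 0.659, h(-2/3) ≈ 0.717, h(-0.5) ≈ 0.779, h(-1/3) ≈ 0.846, h(-1/6) ≈ 0.920.
Sum = Δs · [h(-1) + h(-5/6) + h(-2/3) + ...].
Sum ≈ 0.755.

0.755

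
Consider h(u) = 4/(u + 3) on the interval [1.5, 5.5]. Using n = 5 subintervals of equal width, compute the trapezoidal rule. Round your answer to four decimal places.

2.5515

Δu = (5.5 − 1.5)/5 = 0.8.
h(1.5) = 8/9, h(2.3) = 40/53, h(3.1) = 40/61, h(3.9) = 40/69, h(4.7) = 40/77, h(5.5) = 8/17.
T_5 = (Δu/2)·[h(u_0) + 2h(u_1) + ... + 2h(u_{4}) + h(u_5)].
Sum ≈ 2.5515.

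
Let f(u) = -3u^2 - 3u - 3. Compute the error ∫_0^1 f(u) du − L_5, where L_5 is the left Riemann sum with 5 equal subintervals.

-0.58

Exact integral: ∫_0^1 f(u) du = -5.5.
L_5 = -4.92.
Error = -5.5 − (-4.92) = -0.58.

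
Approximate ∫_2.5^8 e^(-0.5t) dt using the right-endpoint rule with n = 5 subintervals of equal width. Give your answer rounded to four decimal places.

0.4023

Δt = (8 − 2.5)/5 = 1.1.
Right endpoints: 3.6, 4.7, 5.8, 6.9, 8.
f(3.6) ≈ 0.1653, f(4.7) ≈ 0.0954, f(5.8) ≈ 0.0550, f(6.9) ≈ 0.0317, f(8) ≈ 0.0183.
Sum = Δt · [f(3.6) + f(4.7) + f(5.8) + f(6.9) + f(8)].
Sum ≈ 0.4023.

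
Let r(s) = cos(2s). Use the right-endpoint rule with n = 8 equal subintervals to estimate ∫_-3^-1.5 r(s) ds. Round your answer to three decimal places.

Δs = (-1.5 − (-3))/8 = 0.1875.
Right endpoints: -2.8125, -2.625, -2.4375, -2.25, -2.0625, -1.875, -1.6875, -1.5.
r(-2.8125) ≈ 0.791, r(-2.625) ≈ 0.512, r(-2.4375) ≈ 0.162, r(-2.25) ≈ -0.211, r(-2.0625) ≈ -0.554, r(-1.875) ≈ -0.821, r(-1.6875) ≈ -0.973, r(-1.5) ≈ -0.990.
Sum = Δs · [r(-2.8125) + r(-2.625) + r(-2.4375) + ...].
Sum ≈ -0.391.

-0.391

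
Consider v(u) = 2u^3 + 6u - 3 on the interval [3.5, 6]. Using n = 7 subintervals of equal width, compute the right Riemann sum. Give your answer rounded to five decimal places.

Δu = (6 − 3.5)/7 = 5/14.
Right endpoints: 27/7, 59/14, 32/7, 69/14, 37/7, 79/14, 6.
v(27/7) = 46275/343, v(59/14) = 235955/1372, v(32/7) = 73915/343, v(69/14) = 364965/1372, v(37/7) = 111155/343, v(79/14) = 535375/1372, v(6) = 465.
Sum = Δu · [v(27/7) + v(59/14) + v(32/7) + ...].
Sum ≈ 702.74235.

702.74235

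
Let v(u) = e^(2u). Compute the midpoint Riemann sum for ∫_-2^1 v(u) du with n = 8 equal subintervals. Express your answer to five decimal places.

Δu = (1 − (-2))/8 = 0.375.
Midpoints: -1.8125, -1.4375, -1.0625, -0.6875, -0.3125, 0.0625, 0.4375, 0.8125.
v(-1.8125) ≈ 0.02665, v(-1.4375) ≈ 0.05642, v(-1.0625) ≈ 0.11943, v(-0.6875) ≈ 0.25284, v(-0.3125) ≈ 0.53526, v(0.0625) ≈ 1.13315, v(0.4375) ≈ 2.39888, v(0.8125) ≈ 5.07842.
Sum = Δu · [v(-1.8125) + v(-1.4375) + v(-1.0625) + ...].
Sum ≈ 3.60039.

3.60039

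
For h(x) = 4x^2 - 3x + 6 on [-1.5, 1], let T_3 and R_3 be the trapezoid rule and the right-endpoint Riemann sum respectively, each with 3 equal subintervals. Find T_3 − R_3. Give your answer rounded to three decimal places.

T_3 ≈ 23.86574.
R_3 ≈ 18.65741.
T_3 − R_3 ≈ 5.208.

5.208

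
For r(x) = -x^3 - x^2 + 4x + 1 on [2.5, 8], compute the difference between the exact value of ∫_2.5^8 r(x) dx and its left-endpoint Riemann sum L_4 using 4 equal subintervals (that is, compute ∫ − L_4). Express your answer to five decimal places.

-336.80697

Exact integral: ∫_2.5^8 r(x) dx ≈ -1058.6927083.
L_4 ≈ -721.8857422.
Error ≈ -1058.6927083 − (-721.8857422) ≈ -336.80697.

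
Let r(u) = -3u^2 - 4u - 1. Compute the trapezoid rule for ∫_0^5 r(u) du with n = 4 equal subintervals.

-183.90625

Δu = (5 − 0)/4 = 1.25.
r(0) = -1, r(1.25) = -10.6875, r(2.5) = -29.75, r(3.75) = -58.1875, r(5) = -96.
T_4 = (Δu/2)·[r(u_0) + 2r(u_1) + 2r(u_2) + 2r(u_3) + r(u_4)].
Sum = -183.90625.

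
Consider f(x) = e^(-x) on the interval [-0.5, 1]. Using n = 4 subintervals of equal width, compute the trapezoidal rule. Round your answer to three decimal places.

Δx = (1 − (-0.5))/4 = 0.375.
f(-0.5) ≈ 1.649, f(-0.125) ≈ 1.133, f(0.25) ≈ 0.779, f(0.625) ≈ 0.535, f(1) ≈ 0.368.
T_4 = (Δx/2)·[f(x_0) + 2f(x_1) + 2f(x_2) + 2f(x_3) + f(x_4)].
Sum ≈ 1.296.

1.296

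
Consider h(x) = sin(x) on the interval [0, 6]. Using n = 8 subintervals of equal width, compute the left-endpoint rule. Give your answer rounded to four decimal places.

0.1427

Δx = (6 − 0)/8 = 0.75.
Left endpoints: 0, 0.75, 1.5, 2.25, 3, 3.75, 4.5, 5.25.
h(0) ≈ 0.0000, h(0.75) ≈ 0.6816, h(1.5) ≈ 0.9975, h(2.25) ≈ 0.7781, h(3) ≈ 0.1411, h(3.75) ≈ -0.5716, h(4.5) ≈ -0.9775, h(5.25) ≈ -0.8589.
Sum = Δx · [h(0) + h(0.75) + h(1.5) + ...].
Sum ≈ 0.1427.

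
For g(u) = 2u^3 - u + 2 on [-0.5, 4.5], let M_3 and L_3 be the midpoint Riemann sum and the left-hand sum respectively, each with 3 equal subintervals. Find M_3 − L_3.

M_3 ≈ 191.111111.
L_3 ≈ 84.861111.
M_3 − L_3 = 106.25.

106.25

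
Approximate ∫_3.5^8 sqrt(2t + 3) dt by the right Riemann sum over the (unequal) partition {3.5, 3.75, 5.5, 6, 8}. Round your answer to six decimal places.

Subinterval widths: 0.25, 1.75, 0.5, 2.
Right endpoints: 3.75, 5.5, 6, 8.
f(3.75) ≈ 3.240370, f(5.5) ≈ 3.741657, f(6) ≈ 3.872983, f(8) ≈ 4.358899.
Sum = Σ Δt_i · f(t_i).
Sum ≈ 18.012283.

18.012283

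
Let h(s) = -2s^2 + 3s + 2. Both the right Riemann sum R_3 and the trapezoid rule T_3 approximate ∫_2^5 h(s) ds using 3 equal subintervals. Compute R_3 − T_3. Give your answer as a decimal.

-16.5

R_3 = -58.
T_3 = -41.5.
R_3 − T_3 = -16.5.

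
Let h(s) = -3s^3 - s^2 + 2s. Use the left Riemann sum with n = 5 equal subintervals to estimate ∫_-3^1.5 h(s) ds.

77.49

Δs = (1.5 − (-3))/5 = 0.9.
Left endpoints: -3, -2.1, -1.2, -0.3, 0.6.
h(-3) = 66, h(-2.1) = 19.173, h(-1.2) = 1.344, h(-0.3) = -0.609, h(0.6) = 0.192.
Sum = Δs · [h(-3) + h(-2.1) + h(-1.2) + h(-0.3) + h(0.6)].
Sum = 77.49.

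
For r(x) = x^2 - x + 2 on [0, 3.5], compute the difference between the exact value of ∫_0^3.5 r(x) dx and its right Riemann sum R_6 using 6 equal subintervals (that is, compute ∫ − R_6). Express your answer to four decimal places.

-2.7506

Exact integral: ∫_0^3.5 r(x) dx ≈ 15.166667.
R_6 ≈ 17.917245.
Error ≈ 15.166667 − 17.917245 ≈ -2.7506.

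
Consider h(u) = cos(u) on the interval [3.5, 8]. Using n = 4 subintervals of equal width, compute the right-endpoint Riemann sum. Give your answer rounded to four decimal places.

Δu = (8 − 3.5)/4 = 1.125.
Right endpoints: 4.625, 5.75, 6.875, 8.
h(4.625) ≈ -0.0873, h(5.75) ≈ 0.8612, h(6.875) ≈ 0.8299, h(8) ≈ -0.1455.
Sum = Δu · [h(4.625) + h(5.75) + h(6.875) + h(8)].
Sum ≈ 1.6406.

1.6406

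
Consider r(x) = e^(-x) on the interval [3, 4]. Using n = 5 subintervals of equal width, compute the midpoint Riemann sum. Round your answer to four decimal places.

Δx = (4 − 3)/5 = 0.2.
Midpoints: 3.1, 3.3, 3.5, 3.7, 3.9.
r(3.1) ≈ 0.0450, r(3.3) ≈ 0.0369, r(3.5) ≈ 0.0302, r(3.7) ≈ 0.0247, r(3.9) ≈ 0.0202.
Sum = Δx · [r(3.1) + r(3.3) + r(3.5) + r(3.7) + r(3.9)].
Sum ≈ 0.0314.

0.0314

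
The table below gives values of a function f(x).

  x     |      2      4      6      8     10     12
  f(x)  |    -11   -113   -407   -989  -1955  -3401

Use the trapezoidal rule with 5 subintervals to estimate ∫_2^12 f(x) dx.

Δx = 2.
T_5 = (2/2)·[(-11) + 2·(-113) + 2·(-407) + 2·(-989) + 2·(-1955) + (-3401)] = -10340.

-10340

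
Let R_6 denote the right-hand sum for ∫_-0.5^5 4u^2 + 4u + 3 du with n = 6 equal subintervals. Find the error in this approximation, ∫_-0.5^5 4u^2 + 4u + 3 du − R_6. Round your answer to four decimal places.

-58.5394

Exact integral: ∫_-0.5^5 f(u) du ≈ 232.833333.
R_6 ≈ 291.372685.
Error ≈ 232.833333 − 291.372685 ≈ -58.5394.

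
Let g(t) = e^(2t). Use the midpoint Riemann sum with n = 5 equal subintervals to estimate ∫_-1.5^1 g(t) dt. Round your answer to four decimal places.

Δt = (1 − (-1.5))/5 = 0.5.
Midpoints: -1.25, -0.75, -0.25, 0.25, 0.75.
g(-1.25) ≈ 0.0821, g(-0.75) ≈ 0.2231, g(-0.25) ≈ 0.6065, g(0.25) ≈ 1.6487, g(0.75) ≈ 4.4817.
Sum = Δt · [g(-1.25) + g(-0.75) + g(-0.25) + g(0.25) + g(0.75)].
Sum ≈ 3.5211.

3.5211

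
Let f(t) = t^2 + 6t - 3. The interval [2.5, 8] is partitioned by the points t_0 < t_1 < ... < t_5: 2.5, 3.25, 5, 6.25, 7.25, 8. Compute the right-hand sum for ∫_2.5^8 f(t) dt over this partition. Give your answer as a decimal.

378.0625

Subinterval widths: 0.75, 1.75, 1.25, 1, 0.75.
Right endpoints: 3.25, 5, 6.25, 7.25, 8.
f(3.25) = 27.0625, f(5) = 52, f(6.25) = 73.5625, f(7.25) = 93.0625, f(8) = 109.
Sum = Σ Δt_i · f(t_i).
Sum = 378.0625.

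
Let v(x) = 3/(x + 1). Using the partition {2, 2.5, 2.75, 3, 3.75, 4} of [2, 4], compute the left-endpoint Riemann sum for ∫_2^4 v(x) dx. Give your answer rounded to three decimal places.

Subinterval widths: 0.5, 0.25, 0.25, 0.75, 0.25.
Left endpoints: 2, 2.5, 2.75, 3, 3.75.
v(2) = 1, v(2.5) = 6/7, v(2.75) = 0.8, v(3) = 0.75, v(3.75) = 12/19.
Sum = Σ Δx_i · v(x_i).
Sum ≈ 1.635.

1.635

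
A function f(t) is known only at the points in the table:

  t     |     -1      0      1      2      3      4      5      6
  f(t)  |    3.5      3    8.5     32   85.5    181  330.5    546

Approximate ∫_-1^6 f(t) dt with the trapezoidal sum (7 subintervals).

Δt = 1.
T_7 = (1/2)·[3.5 + 2·3 + 2·8.5 + 2·32 + 2·85.5 + 2·181 + 2·330.5 + 546] = 915.25.

915.25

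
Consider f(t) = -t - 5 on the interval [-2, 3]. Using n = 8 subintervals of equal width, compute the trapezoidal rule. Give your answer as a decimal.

-27.5

Δt = (3 − (-2))/8 = 0.625.
f(-2) = -3, f(-1.375) = -3.625, f(-0.75) = -4.25, f(-0.125) = -4.875, f(0.5) = -5.5, f(1.125) = -6.125, f(1.75) = -6.75, f(2.375) = -7.375, f(3) = -8.
T_8 = (Δt/2)·[f(t_0) + 2f(t_1) + ... + 2f(t_{7}) + f(t_8)].
Sum = -27.5.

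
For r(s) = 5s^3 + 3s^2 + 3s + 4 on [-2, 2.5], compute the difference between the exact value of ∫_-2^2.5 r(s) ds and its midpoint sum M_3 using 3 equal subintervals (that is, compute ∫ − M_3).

Exact integral: ∫_-2^2.5 r(s) ds = 73.828125.
M_3 = 68.1328125.
Error = 73.828125 − 68.1328125 = 5.6953125.

5.6953125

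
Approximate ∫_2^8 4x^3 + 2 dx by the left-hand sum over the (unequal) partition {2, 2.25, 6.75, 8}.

Subinterval widths: 0.25, 4.5, 1.25.
Left endpoints: 2, 2.25, 6.75.
f(2) = 34, f(2.25) = 47.5625, f(6.75) = 1232.1875.
Sum = Σ Δx_i · f(x_i).
Sum = 1762.765625.

1762.765625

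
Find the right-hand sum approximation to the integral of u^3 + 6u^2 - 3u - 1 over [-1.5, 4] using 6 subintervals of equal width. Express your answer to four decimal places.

Δu = (4 − (-1.5))/6 = 11/12.
Right endpoints: -7/12, 1/3, 1.25, 13/6, 37/12, 4.
f(-7/12) = 4481/1728, f(1/3) = -35/27, f(1.25) = 6.578125, f(13/6) = 6661/216, f(37/12) = 131509/1728, f(4) = 147.
Sum = Δu · [f(-7/12) + f(1/3) + f(1.25) + ...].
Sum ≈ 239.9996.

239.9996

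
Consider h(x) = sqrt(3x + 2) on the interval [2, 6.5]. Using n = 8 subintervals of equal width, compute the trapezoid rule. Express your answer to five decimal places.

17.11988

Δx = (6.5 − 2)/8 = 0.5625.
h(2) ≈ 2.82843, h(2.5625) ≈ 3.11247, h(3.125) ≈ 3.37268, h(3.6875) ≈ 3.61421, h(4.25) ≈ 3.84057, h(4.8125) ≈ 4.05432, h(5.375) ≈ 4.25735, h(5.9375) ≈ 4.45112, h(6.5) ≈ 4.63681.
T_8 = (Δx/2)·[h(x_0) + 2h(x_1) + ... + 2h(x_{7}) + h(x_8)].
Sum ≈ 17.11988.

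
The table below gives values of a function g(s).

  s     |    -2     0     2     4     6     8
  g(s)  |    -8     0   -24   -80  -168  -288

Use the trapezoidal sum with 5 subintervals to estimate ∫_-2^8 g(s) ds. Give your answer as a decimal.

-840

Δs = 2.
T_5 = (2/2)·[(-8) + 2·0 + 2·(-24) + 2·(-80) + 2·(-168) + (-288)] = -840.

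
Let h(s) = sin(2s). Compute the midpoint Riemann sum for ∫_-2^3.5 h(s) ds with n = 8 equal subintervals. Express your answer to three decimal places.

-0.762

Δs = (3.5 − (-2))/8 = 0.6875.
Midpoints: -1.65625, -0.96875, -0.28125, 0.40625, 1.09375, 1.78125, 2.46875, 3.15625.
h(-1.65625) ≈ 0.170, h(-0.96875) ≈ -0.934, h(-0.28125) ≈ -0.533, h(0.40625) ≈ 0.726, h(1.09375) ≈ 0.816, h(1.78125) ≈ -0.409, h(2.46875) ≈ -0.975, h(3.15625) ≈ 0.029.
Sum = Δs · [h(-1.65625) + h(-0.96875) + h(-0.28125) + ...].
Sum ≈ -0.762.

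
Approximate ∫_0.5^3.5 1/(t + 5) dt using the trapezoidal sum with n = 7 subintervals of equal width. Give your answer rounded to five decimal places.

Δt = (3.5 − 0.5)/7 = 3/7.
f(0.5) = 2/11, f(13/14) = 14/83, f(19/14) = 14/89, f(25/14) = 14/95, f(31/14) = 14/101, f(37/14) = 14/107, f(43/14) = 14/113, f(3.5) = 2/17.
T_7 = (Δt/2)·[f(t_0) + 2f(t_1) + ... + 2f(t_{6}) + f(t_7)].
Sum ≈ 0.43561.

0.43561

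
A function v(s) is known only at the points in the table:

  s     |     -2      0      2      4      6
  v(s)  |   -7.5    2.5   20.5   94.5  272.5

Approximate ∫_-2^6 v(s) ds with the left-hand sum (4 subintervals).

Δs = 2.
Sum = 2·[(-7.5) + 2.5 + 20.5 + 94.5] = 220.

220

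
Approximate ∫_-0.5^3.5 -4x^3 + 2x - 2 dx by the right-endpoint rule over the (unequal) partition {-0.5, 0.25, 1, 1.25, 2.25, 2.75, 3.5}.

Subinterval widths: 0.75, 0.75, 0.25, 1, 0.5, 0.75.
Right endpoints: 0.25, 1, 1.25, 2.25, 2.75, 3.5.
f(0.25) = -1.5625, f(1) = -4, f(1.25) = -7.3125, f(2.25) = -43.0625, f(2.75) = -79.6875, f(3.5) = -166.5.
Sum = Σ Δx_i · f(x_i).
Sum = -213.78125.

-213.78125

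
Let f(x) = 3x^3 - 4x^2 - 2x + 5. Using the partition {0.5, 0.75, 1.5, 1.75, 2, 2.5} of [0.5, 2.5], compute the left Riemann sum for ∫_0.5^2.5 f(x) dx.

Subinterval widths: 0.25, 0.75, 0.25, 0.25, 0.5.
Left endpoints: 0.5, 0.75, 1.5, 1.75, 2.
f(0.5) = 3.375, f(0.75) = 2.515625, f(1.5) = 3.125, f(1.75) = 5.328125, f(2) = 9.
Sum = Σ Δx_i · f(x_i).
Sum = 9.34375.

9.34375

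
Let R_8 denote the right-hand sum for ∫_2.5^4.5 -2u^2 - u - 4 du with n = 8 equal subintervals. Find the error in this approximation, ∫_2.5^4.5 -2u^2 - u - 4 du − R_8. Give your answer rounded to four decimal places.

3.7917

Exact integral: ∫_2.5^4.5 f(u) du ≈ -65.333333.
R_8 = -69.125.
Error ≈ -65.333333 − (-69.125) ≈ 3.7917.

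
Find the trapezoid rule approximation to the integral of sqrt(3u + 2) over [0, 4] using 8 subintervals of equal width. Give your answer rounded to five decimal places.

10.99857

Δu = (4 − 0)/8 = 0.5.
f(0) ≈ 1.41421, f(0.5) ≈ 1.87083, f(1) ≈ 2.23607, f(1.5) ≈ 2.54951, f(2) ≈ 2.82843, f(2.5) ≈ 3.08221, f(3) ≈ 3.31662, f(3.5) ≈ 3.53553, f(4) ≈ 3.74166.
T_8 = (Δu/2)·[f(u_0) + 2f(u_1) + ... + 2f(u_{7}) + f(u_8)].
Sum ≈ 10.99857.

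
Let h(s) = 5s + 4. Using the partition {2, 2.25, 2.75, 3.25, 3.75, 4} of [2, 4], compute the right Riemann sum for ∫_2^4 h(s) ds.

Subinterval widths: 0.25, 0.5, 0.5, 0.5, 0.25.
Right endpoints: 2.25, 2.75, 3.25, 3.75, 4.
h(2.25) = 15.25, h(2.75) = 17.75, h(3.25) = 20.25, h(3.75) = 22.75, h(4) = 24.
Sum = Σ Δs_i · h(s_i).
Sum = 40.1875.

40.1875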